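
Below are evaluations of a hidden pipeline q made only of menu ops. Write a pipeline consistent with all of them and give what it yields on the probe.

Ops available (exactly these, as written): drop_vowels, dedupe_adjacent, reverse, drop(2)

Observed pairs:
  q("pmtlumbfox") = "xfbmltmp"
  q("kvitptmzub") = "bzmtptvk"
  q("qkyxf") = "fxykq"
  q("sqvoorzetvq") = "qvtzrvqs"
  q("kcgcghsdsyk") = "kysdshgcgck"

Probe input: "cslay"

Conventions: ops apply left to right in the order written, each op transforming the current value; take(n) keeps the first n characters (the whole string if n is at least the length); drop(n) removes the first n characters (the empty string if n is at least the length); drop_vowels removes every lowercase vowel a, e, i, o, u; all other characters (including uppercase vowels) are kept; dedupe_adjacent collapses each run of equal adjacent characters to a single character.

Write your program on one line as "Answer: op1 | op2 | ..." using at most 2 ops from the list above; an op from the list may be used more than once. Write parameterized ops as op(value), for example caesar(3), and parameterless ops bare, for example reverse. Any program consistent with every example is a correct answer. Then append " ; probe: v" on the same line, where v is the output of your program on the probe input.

drop_vowels | reverse ; probe: "ylsc"

Check, running the answer program on each example:
  "pmtlumbfox" -> "pmtlmbfx" -> "xfbmltmp"
  "kvitptmzub" -> "kvtptmzb" -> "bzmtptvk"
  "qkyxf" -> "qkyxf" -> "fxykq"
  "sqvoorzetvq" -> "sqvrztvq" -> "qvtzrvqs"
  "kcgcghsdsyk" -> "kcgcghsdsyk" -> "kysdshgcgck"
  probe: "cslay" -> "csly" -> "ylsc"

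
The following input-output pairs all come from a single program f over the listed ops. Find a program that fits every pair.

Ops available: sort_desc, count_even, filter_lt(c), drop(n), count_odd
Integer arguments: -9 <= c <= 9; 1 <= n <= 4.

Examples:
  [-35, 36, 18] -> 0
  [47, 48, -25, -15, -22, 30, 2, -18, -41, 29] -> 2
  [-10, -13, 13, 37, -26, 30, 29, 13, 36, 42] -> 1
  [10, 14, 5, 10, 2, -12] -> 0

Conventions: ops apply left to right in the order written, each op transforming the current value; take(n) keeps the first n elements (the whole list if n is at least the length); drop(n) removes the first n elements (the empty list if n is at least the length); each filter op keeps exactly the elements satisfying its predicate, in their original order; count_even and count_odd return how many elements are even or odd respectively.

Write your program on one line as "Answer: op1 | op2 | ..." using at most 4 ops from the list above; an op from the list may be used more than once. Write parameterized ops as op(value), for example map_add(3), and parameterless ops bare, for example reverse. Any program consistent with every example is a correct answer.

sort_desc | filter_lt(-6) | drop(1) | count_even

Check, running the answer program on each example:
  [-35, 36, 18] -> [36, 18, -35] -> [-35] -> [] -> 0
  [47, 48, -25, -15, -22, 30, 2, -18, -41, 29] -> [48, 47, 30, 29, 2, -15, -18, -22, -25, -41] -> [-15, -18, -22, -25, -41] -> [-18, -22, -25, -41] -> 2
  [-10, -13, 13, 37, -26, 30, 29, 13, 36, 42] -> [42, 37, 36, 30, 29, 13, 13, -10, -13, -26] -> [-10, -13, -26] -> [-13, -26] -> 1
  [10, 14, 5, 10, 2, -12] -> [14, 10, 10, 5, 2, -12] -> [-12] -> [] -> 0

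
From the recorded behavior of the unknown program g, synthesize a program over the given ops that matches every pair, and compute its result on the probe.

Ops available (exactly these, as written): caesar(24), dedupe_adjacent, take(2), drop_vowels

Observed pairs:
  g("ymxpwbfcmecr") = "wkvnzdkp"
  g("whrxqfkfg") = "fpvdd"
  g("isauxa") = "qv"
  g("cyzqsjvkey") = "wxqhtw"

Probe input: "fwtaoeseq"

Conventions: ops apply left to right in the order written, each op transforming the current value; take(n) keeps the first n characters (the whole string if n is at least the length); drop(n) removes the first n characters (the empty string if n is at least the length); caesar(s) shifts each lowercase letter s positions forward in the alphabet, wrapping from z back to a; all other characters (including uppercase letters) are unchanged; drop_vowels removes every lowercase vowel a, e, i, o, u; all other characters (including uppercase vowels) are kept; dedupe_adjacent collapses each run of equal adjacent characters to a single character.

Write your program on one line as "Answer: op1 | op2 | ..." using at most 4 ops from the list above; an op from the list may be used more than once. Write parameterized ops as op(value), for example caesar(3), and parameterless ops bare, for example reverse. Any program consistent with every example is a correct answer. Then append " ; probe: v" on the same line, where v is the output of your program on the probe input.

drop_vowels | caesar(24) | drop_vowels ; probe: "drq"

Check, running the answer program on each example:
  "ymxpwbfcmecr" -> "ymxpwbfcmcr" -> "wkvnuzdakap" -> "wkvnzdkp"
  "whrxqfkfg" -> "whrxqfkfg" -> "ufpvodide" -> "fpvdd"
  "isauxa" -> "sx" -> "qv" -> "qv"
  "cyzqsjvkey" -> "cyzqsjvky" -> "awxoqhtiw" -> "wxqhtw"
  probe: "fwtaoeseq" -> "fwtsq" -> "durqo" -> "drq"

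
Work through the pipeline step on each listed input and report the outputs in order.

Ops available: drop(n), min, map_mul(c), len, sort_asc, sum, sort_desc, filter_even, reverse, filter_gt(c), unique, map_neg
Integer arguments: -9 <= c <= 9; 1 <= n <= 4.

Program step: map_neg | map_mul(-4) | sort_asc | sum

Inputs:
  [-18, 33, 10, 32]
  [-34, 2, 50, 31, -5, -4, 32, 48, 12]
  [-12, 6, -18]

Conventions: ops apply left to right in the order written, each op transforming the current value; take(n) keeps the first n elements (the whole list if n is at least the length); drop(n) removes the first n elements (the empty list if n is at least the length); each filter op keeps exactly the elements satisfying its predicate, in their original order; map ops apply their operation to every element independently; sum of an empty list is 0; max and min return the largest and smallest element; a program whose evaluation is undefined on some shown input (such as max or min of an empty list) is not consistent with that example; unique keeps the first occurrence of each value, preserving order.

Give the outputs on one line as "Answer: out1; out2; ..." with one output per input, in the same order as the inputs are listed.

Execution, op by op:
  [-18, 33, 10, 32] -> [18, -33, -10, -32] -> [-72, 132, 40, 128] -> [-72, 40, 128, 132] -> 228
  [-34, 2, 50, 31, -5, -4, 32, 48, 12] -> [34, -2, -50, -31, 5, 4, -32, -48, -12] -> [-136, 8, 200, 124, -20, -16, 128, 192, 48] -> [-136, -20, -16, 8, 48, 124, 128, 192, 200] -> 528
  [-12, 6, -18] -> [12, -6, 18] -> [-48, 24, -72] -> [-72, -48, 24] -> -96

228; 528; -96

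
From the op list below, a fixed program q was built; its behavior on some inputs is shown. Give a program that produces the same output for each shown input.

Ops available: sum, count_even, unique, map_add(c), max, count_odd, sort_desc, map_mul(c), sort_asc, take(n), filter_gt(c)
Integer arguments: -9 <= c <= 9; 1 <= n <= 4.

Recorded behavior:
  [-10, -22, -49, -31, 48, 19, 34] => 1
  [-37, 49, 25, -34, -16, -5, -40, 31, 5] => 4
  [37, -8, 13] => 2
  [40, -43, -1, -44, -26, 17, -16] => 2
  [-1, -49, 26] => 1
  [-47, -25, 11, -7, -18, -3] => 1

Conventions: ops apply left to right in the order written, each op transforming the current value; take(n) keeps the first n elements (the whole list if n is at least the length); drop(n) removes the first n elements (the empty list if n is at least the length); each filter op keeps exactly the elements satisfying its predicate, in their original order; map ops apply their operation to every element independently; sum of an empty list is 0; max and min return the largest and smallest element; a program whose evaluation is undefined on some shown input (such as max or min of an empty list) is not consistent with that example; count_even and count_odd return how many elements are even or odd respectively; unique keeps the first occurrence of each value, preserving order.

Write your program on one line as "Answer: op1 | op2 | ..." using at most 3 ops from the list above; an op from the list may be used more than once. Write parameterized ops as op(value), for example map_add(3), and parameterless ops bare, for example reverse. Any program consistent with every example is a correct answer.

map_add(-1) | filter_gt(-4) | count_even

Check, running the answer program on each example:
  [-10, -22, -49, -31, 48, 19, 34] -> [-11, -23, -50, -32, 47, 18, 33] -> [47, 18, 33] -> 1
  [-37, 49, 25, -34, -16, -5, -40, 31, 5] -> [-38, 48, 24, -35, -17, -6, -41, 30, 4] -> [48, 24, 30, 4] -> 4
  [37, -8, 13] -> [36, -9, 12] -> [36, 12] -> 2
  [40, -43, -1, -44, -26, 17, -16] -> [39, -44, -2, -45, -27, 16, -17] -> [39, -2, 16] -> 2
  [-1, -49, 26] -> [-2, -50, 25] -> [-2, 25] -> 1
  [-47, -25, 11, -7, -18, -3] -> [-48, -26, 10, -8, -19, -4] -> [10] -> 1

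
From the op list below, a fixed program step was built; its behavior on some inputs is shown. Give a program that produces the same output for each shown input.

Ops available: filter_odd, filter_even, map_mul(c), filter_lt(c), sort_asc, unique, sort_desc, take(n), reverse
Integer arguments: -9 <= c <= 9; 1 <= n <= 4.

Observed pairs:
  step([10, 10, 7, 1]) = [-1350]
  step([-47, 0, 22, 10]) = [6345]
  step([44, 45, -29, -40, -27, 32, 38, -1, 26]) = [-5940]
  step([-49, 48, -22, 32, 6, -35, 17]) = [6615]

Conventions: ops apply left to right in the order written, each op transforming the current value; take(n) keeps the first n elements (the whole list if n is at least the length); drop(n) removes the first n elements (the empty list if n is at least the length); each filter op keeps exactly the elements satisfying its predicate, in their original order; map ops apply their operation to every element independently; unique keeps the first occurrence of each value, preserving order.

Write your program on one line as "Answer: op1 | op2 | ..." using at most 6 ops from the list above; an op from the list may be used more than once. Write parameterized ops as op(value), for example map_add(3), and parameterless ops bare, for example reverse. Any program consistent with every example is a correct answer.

map_mul(-5) | map_mul(9) | take(4) | take(1) | map_mul(3)

Check, running the answer program on each example:
  [10, 10, 7, 1] -> [-50, -50, -35, -5] -> [-450, -450, -315, -45] -> [-450, -450, -315, -45] -> [-450] -> [-1350]
  [-47, 0, 22, 10] -> [235, 0, -110, -50] -> [2115, 0, -990, -450] -> [2115, 0, -990, -450] -> [2115] -> [6345]
  [44, 45, -29, -40, -27, 32, 38, -1, 26] -> [-220, -225, 145, 200, 135, -160, -190, 5, -130] -> [-1980, -2025, 1305, 1800, 1215, -1440, -1710, 45, -1170] -> [-1980, -2025, 1305, 1800] -> [-1980] -> [-5940]
  [-49, 48, -22, 32, 6, -35, 17] -> [245, -240, 110, -160, -30, 175, -85] -> [2205, -2160, 990, -1440, -270, 1575, -765] -> [2205, -2160, 990, -1440] -> [2205] -> [6615]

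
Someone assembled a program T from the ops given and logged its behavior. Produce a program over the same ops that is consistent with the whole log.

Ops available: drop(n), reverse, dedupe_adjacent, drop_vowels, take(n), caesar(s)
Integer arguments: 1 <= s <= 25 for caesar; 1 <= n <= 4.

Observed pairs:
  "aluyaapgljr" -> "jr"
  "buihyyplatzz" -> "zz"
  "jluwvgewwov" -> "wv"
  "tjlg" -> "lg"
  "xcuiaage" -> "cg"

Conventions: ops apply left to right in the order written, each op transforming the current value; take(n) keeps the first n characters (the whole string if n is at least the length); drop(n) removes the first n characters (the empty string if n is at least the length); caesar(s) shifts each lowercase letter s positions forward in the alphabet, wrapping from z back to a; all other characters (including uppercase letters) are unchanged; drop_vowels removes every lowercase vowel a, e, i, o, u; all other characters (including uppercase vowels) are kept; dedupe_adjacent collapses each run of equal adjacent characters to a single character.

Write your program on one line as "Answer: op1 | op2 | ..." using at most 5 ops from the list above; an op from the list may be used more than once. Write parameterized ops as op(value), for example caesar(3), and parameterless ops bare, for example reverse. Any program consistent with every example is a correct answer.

drop_vowels | reverse | take(2) | reverse

Check, running the answer program on each example:
  "aluyaapgljr" -> "lypgljr" -> "rjlgpyl" -> "rj" -> "jr"
  "buihyyplatzz" -> "bhyypltzz" -> "zztlpyyhb" -> "zz" -> "zz"
  "jluwvgewwov" -> "jlwvgwwv" -> "vwwgvwlj" -> "vw" -> "wv"
  "tjlg" -> "tjlg" -> "gljt" -> "gl" -> "lg"
  "xcuiaage" -> "xcg" -> "gcx" -> "gc" -> "cg"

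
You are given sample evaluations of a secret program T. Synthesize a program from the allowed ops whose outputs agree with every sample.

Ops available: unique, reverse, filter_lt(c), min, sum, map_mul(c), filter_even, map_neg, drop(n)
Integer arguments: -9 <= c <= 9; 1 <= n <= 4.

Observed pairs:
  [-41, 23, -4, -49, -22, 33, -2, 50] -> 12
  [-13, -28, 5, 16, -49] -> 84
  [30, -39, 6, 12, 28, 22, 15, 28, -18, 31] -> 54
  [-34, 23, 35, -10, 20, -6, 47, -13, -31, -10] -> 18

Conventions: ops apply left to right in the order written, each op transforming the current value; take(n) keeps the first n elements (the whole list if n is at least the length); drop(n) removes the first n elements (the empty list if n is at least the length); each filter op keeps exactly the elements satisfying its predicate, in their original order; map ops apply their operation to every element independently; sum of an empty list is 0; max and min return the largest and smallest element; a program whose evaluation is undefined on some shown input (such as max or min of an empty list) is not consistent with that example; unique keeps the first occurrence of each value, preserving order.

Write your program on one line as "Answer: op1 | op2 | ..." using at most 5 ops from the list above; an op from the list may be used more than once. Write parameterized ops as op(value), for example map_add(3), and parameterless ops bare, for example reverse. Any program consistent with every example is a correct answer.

drop(1) | filter_lt(-3) | reverse | map_mul(-3) | min

Check, running the answer program on each example:
  [-41, 23, -4, -49, -22, 33, -2, 50] -> [23, -4, -49, -22, 33, -2, 50] -> [-4, -49, -22] -> [-22, -49, -4] -> [66, 147, 12] -> 12
  [-13, -28, 5, 16, -49] -> [-28, 5, 16, -49] -> [-28, -49] -> [-49, -28] -> [147, 84] -> 84
  [30, -39, 6, 12, 28, 22, 15, 28, -18, 31] -> [-39, 6, 12, 28, 22, 15, 28, -18, 31] -> [-39, -18] -> [-18, -39] -> [54, 117] -> 54
  [-34, 23, 35, -10, 20, -6, 47, -13, -31, -10] -> [23, 35, -10, 20, -6, 47, -13, -31, -10] -> [-10, -6, -13, -31, -10] -> [-10, -31, -13, -6, -10] -> [30, 93, 39, 18, 30] -> 18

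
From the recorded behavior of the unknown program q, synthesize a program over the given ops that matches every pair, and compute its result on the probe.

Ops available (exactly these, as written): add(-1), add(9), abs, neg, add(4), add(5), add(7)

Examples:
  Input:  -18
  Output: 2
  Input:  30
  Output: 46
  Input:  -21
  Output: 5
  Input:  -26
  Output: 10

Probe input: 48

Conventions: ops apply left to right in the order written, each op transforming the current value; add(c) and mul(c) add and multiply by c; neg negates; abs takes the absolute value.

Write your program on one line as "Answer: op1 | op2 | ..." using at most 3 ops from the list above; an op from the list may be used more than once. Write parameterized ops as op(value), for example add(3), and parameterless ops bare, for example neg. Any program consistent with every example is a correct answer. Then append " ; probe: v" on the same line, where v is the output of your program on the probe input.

add(9) | add(7) | abs ; probe: 64

Check, running the answer program on each example:
  -18 -> -9 -> -2 -> 2
  30 -> 39 -> 46 -> 46
  -21 -> -12 -> -5 -> 5
  -26 -> -17 -> -10 -> 10
  probe: 48 -> 57 -> 64 -> 64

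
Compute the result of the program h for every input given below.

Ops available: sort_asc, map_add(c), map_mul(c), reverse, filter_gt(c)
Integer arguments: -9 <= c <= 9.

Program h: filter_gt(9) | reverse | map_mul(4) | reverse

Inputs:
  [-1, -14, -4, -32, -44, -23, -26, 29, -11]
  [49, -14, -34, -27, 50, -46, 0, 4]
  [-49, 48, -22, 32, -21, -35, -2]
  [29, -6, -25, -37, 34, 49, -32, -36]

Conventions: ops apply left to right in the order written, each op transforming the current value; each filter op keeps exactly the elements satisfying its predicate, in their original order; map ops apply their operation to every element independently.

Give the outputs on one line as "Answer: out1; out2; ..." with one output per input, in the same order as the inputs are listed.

Execution, op by op:
  [-1, -14, -4, -32, -44, -23, -26, 29, -11] -> [29] -> [29] -> [116] -> [116]
  [49, -14, -34, -27, 50, -46, 0, 4] -> [49, 50] -> [50, 49] -> [200, 196] -> [196, 200]
  [-49, 48, -22, 32, -21, -35, -2] -> [48, 32] -> [32, 48] -> [128, 192] -> [192, 128]
  [29, -6, -25, -37, 34, 49, -32, -36] -> [29, 34, 49] -> [49, 34, 29] -> [196, 136, 116] -> [116, 136, 196]

[116]; [196, 200]; [192, 128]; [116, 136, 196]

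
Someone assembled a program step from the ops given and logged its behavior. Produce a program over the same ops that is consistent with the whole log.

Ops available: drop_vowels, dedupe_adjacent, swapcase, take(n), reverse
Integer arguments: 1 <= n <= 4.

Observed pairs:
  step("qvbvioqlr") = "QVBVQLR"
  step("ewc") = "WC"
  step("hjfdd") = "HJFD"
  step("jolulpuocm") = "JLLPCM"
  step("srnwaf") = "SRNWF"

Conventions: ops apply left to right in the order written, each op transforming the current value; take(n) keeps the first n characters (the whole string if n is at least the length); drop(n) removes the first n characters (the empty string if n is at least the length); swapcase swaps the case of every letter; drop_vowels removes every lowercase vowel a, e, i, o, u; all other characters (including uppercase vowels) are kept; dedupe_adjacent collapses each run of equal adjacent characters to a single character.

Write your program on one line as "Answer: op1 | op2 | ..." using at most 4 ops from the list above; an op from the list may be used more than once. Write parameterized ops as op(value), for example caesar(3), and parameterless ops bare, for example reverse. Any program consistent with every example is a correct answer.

dedupe_adjacent | drop_vowels | swapcase

Check, running the answer program on each example:
  "qvbvioqlr" -> "qvbvioqlr" -> "qvbvqlr" -> "QVBVQLR"
  "ewc" -> "ewc" -> "wc" -> "WC"
  "hjfdd" -> "hjfd" -> "hjfd" -> "HJFD"
  "jolulpuocm" -> "jolulpuocm" -> "jllpcm" -> "JLLPCM"
  "srnwaf" -> "srnwaf" -> "srnwf" -> "SRNWF"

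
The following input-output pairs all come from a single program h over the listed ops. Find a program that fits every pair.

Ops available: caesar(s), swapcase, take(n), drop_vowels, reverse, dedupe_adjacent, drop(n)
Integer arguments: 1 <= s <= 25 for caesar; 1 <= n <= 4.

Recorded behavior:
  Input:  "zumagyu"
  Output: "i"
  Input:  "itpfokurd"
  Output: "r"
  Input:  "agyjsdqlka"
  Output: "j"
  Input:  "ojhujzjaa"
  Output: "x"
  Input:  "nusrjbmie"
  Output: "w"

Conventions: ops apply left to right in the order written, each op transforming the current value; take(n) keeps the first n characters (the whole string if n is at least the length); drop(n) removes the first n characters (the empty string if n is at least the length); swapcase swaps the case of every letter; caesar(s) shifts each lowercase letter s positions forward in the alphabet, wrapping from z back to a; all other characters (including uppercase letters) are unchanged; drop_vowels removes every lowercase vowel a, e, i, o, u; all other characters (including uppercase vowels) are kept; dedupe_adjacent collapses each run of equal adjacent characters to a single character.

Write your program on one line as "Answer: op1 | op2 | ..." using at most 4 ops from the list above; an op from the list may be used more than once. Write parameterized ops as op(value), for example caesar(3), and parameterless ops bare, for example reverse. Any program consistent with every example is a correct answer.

take(2) | caesar(9) | take(1)

Check, running the answer program on each example:
  "zumagyu" -> "zu" -> "id" -> "i"
  "itpfokurd" -> "it" -> "rc" -> "r"
  "agyjsdqlka" -> "ag" -> "jp" -> "j"
  "ojhujzjaa" -> "oj" -> "xs" -> "x"
  "nusrjbmie" -> "nu" -> "wd" -> "w"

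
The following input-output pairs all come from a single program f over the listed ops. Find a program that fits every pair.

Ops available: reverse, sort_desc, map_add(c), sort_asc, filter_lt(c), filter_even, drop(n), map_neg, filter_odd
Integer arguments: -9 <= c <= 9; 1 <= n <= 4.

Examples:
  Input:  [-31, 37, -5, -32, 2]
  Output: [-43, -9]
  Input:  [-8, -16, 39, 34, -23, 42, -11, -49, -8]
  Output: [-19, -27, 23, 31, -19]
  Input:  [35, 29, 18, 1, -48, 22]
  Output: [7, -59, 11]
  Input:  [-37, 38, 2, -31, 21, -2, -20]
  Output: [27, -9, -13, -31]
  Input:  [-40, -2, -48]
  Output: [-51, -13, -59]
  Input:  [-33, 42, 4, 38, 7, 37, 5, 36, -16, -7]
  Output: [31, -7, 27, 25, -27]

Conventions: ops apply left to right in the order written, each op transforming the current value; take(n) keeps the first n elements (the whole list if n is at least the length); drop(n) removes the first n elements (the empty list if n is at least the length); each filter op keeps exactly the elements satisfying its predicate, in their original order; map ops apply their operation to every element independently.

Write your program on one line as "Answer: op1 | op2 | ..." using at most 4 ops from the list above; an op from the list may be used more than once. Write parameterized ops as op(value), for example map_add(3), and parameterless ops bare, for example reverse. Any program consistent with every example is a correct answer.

map_add(-7) | filter_odd | map_add(-4)

Check, running the answer program on each example:
  [-31, 37, -5, -32, 2] -> [-38, 30, -12, -39, -5] -> [-39, -5] -> [-43, -9]
  [-8, -16, 39, 34, -23, 42, -11, -49, -8] -> [-15, -23, 32, 27, -30, 35, -18, -56, -15] -> [-15, -23, 27, 35, -15] -> [-19, -27, 23, 31, -19]
  [35, 29, 18, 1, -48, 22] -> [28, 22, 11, -6, -55, 15] -> [11, -55, 15] -> [7, -59, 11]
  [-37, 38, 2, -31, 21, -2, -20] -> [-44, 31, -5, -38, 14, -9, -27] -> [31, -5, -9, -27] -> [27, -9, -13, -31]
  [-40, -2, -48] -> [-47, -9, -55] -> [-47, -9, -55] -> [-51, -13, -59]
  [-33, 42, 4, 38, 7, 37, 5, 36, -16, -7] -> [-40, 35, -3, 31, 0, 30, -2, 29, -23, -14] -> [35, -3, 31, 29, -23] -> [31, -7, 27, 25, -27]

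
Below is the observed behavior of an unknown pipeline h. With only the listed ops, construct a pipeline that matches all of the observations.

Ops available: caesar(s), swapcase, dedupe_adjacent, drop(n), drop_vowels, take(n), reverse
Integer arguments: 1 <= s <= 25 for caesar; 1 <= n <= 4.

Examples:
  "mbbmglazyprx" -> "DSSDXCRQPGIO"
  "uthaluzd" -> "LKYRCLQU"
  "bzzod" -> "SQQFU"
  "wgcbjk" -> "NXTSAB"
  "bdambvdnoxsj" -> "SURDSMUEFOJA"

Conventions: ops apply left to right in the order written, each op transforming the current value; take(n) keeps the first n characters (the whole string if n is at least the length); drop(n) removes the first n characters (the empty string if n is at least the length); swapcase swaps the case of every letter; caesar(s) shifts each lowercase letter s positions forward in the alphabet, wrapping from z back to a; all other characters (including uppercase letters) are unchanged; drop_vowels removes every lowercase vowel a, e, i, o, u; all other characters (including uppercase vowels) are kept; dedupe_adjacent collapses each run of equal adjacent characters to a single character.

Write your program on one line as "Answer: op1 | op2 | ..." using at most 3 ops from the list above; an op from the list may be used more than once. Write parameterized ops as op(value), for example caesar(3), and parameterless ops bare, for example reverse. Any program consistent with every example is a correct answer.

caesar(1) | caesar(16) | swapcase

Check, running the answer program on each example:
  "mbbmglazyprx" -> "nccnhmbazqsy" -> "dssdxcrqpgio" -> "DSSDXCRQPGIO"
  "uthaluzd" -> "vuibmvae" -> "lkyrclqu" -> "LKYRCLQU"
  "bzzod" -> "caape" -> "sqqfu" -> "SQQFU"
  "wgcbjk" -> "xhdckl" -> "nxtsab" -> "NXTSAB"
  "bdambvdnoxsj" -> "cebncweopytk" -> "surdsmuefoja" -> "SURDSMUEFOJA"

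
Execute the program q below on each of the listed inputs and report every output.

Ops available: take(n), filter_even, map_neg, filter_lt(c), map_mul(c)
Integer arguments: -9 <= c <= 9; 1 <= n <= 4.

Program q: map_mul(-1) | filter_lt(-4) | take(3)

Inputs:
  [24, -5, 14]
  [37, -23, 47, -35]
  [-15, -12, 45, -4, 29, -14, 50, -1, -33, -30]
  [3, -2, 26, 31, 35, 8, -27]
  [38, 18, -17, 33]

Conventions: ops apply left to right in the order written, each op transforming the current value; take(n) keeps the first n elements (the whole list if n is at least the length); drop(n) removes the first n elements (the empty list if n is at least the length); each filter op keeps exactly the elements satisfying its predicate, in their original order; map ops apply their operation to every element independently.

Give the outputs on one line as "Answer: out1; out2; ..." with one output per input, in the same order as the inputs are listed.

Execution, op by op:
  [24, -5, 14] -> [-24, 5, -14] -> [-24, -14] -> [-24, -14]
  [37, -23, 47, -35] -> [-37, 23, -47, 35] -> [-37, -47] -> [-37, -47]
  [-15, -12, 45, -4, 29, -14, 50, -1, -33, -30] -> [15, 12, -45, 4, -29, 14, -50, 1, 33, 30] -> [-45, -29, -50] -> [-45, -29, -50]
  [3, -2, 26, 31, 35, 8, -27] -> [-3, 2, -26, -31, -35, -8, 27] -> [-26, -31, -35, -8] -> [-26, -31, -35]
  [38, 18, -17, 33] -> [-38, -18, 17, -33] -> [-38, -18, -33] -> [-38, -18, -33]

[-24, -14]; [-37, -47]; [-45, -29, -50]; [-26, -31, -35]; [-38, -18, -33]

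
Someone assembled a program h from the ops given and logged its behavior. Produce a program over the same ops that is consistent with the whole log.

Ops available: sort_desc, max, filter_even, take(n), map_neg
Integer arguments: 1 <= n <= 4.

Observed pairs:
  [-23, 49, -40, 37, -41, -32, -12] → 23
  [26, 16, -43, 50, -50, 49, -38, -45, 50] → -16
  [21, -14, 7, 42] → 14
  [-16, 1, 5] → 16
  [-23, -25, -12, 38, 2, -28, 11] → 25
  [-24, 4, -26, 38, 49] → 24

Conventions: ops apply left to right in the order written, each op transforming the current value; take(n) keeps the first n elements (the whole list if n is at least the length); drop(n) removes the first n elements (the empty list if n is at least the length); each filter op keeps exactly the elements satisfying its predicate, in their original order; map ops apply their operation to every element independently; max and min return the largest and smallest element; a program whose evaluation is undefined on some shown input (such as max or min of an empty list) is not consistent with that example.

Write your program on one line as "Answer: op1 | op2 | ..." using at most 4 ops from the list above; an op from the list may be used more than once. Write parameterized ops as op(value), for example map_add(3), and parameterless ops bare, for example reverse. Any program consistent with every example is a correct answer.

take(3) | map_neg | take(2) | max

Check, running the answer program on each example:
  [-23, 49, -40, 37, -41, -32, -12] -> [-23, 49, -40] -> [23, -49, 40] -> [23, -49] -> 23
  [26, 16, -43, 50, -50, 49, -38, -45, 50] -> [26, 16, -43] -> [-26, -16, 43] -> [-26, -16] -> -16
  [21, -14, 7, 42] -> [21, -14, 7] -> [-21, 14, -7] -> [-21, 14] -> 14
  [-16, 1, 5] -> [-16, 1, 5] -> [16, -1, -5] -> [16, -1] -> 16
  [-23, -25, -12, 38, 2, -28, 11] -> [-23, -25, -12] -> [23, 25, 12] -> [23, 25] -> 25
  [-24, 4, -26, 38, 49] -> [-24, 4, -26] -> [24, -4, 26] -> [24, -4] -> 24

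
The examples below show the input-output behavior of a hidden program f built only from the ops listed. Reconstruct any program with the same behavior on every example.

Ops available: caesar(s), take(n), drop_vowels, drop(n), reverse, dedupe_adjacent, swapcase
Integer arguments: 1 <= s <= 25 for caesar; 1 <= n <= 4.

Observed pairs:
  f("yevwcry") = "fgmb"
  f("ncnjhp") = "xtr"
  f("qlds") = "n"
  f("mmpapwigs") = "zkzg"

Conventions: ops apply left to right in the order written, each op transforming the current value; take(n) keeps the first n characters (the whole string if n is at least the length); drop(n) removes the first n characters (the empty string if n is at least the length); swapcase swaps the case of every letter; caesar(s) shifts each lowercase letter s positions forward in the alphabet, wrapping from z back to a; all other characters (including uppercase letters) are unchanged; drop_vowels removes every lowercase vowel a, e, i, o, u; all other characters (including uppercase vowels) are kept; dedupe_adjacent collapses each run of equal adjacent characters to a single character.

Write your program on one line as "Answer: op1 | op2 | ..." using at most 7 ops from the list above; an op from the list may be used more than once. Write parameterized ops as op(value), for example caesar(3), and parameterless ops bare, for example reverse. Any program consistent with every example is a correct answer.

drop(2) | reverse | drop(1) | reverse | take(4) | caesar(10)

Check, running the answer program on each example:
  "yevwcry" -> "vwcry" -> "yrcwv" -> "rcwv" -> "vwcr" -> "vwcr" -> "fgmb"
  "ncnjhp" -> "njhp" -> "phjn" -> "hjn" -> "njh" -> "njh" -> "xtr"
  "qlds" -> "ds" -> "sd" -> "d" -> "d" -> "d" -> "n"
  "mmpapwigs" -> "papwigs" -> "sgiwpap" -> "giwpap" -> "papwig" -> "papw" -> "zkzg"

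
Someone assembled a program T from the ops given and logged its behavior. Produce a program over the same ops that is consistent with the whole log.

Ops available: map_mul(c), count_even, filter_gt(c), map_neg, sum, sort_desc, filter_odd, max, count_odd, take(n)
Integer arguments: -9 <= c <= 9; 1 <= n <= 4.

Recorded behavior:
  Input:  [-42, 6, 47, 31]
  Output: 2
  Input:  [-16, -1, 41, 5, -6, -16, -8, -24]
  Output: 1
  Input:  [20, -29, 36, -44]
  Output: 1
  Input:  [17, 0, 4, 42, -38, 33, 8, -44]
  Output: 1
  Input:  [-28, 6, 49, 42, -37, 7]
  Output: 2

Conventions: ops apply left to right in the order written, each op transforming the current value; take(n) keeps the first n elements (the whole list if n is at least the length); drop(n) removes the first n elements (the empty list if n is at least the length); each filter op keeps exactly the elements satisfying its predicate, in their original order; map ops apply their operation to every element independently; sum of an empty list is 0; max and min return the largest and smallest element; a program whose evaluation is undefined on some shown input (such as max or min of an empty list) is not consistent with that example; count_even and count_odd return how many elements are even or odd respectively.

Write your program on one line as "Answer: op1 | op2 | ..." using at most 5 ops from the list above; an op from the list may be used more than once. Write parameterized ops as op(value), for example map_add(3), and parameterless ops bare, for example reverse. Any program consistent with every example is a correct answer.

take(4) | take(2) | sort_desc | count_even

Check, running the answer program on each example:
  [-42, 6, 47, 31] -> [-42, 6, 47, 31] -> [-42, 6] -> [6, -42] -> 2
  [-16, -1, 41, 5, -6, -16, -8, -24] -> [-16, -1, 41, 5] -> [-16, -1] -> [-1, -16] -> 1
  [20, -29, 36, -44] -> [20, -29, 36, -44] -> [20, -29] -> [20, -29] -> 1
  [17, 0, 4, 42, -38, 33, 8, -44] -> [17, 0, 4, 42] -> [17, 0] -> [17, 0] -> 1
  [-28, 6, 49, 42, -37, 7] -> [-28, 6, 49, 42] -> [-28, 6] -> [6, -28] -> 2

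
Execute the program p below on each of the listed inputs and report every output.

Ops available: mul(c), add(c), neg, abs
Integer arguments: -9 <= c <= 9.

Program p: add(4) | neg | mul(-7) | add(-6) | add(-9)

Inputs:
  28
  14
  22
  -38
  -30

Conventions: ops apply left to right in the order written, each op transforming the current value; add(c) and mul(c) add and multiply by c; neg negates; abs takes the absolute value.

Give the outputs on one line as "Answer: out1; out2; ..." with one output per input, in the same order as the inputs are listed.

Execution, op by op:
  28 -> 32 -> -32 -> 224 -> 218 -> 209
  14 -> 18 -> -18 -> 126 -> 120 -> 111
  22 -> 26 -> -26 -> 182 -> 176 -> 167
  -38 -> -34 -> 34 -> -238 -> -244 -> -253
  -30 -> -26 -> 26 -> -182 -> -188 -> -197

209; 111; 167; -253; -197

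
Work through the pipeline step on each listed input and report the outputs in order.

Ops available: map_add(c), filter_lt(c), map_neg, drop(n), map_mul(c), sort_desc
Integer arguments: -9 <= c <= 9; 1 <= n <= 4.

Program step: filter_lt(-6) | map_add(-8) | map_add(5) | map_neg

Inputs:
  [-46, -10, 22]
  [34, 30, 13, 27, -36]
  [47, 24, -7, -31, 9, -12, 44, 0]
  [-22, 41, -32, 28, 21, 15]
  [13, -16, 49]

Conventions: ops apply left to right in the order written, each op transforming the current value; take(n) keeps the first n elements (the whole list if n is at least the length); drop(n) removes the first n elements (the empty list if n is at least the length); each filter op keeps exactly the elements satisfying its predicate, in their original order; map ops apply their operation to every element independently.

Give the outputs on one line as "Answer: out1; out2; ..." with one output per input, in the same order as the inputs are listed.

Execution, op by op:
  [-46, -10, 22] -> [-46, -10] -> [-54, -18] -> [-49, -13] -> [49, 13]
  [34, 30, 13, 27, -36] -> [-36] -> [-44] -> [-39] -> [39]
  [47, 24, -7, -31, 9, -12, 44, 0] -> [-7, -31, -12] -> [-15, -39, -20] -> [-10, -34, -15] -> [10, 34, 15]
  [-22, 41, -32, 28, 21, 15] -> [-22, -32] -> [-30, -40] -> [-25, -35] -> [25, 35]
  [13, -16, 49] -> [-16] -> [-24] -> [-19] -> [19]

[49, 13]; [39]; [10, 34, 15]; [25, 35]; [19]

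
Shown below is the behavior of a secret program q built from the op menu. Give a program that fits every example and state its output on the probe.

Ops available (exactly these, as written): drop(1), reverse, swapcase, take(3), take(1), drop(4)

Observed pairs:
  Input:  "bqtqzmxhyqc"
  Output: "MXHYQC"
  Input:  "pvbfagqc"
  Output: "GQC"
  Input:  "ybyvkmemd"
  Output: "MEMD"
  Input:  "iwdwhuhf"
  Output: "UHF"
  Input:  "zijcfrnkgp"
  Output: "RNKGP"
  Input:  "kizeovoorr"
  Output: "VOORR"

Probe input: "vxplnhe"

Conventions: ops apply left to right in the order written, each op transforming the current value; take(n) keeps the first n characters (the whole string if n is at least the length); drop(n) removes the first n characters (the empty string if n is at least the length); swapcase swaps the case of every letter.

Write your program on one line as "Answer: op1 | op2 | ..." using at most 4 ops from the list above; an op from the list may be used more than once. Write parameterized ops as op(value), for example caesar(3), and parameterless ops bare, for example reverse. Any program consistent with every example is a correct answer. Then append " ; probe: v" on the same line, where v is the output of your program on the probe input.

drop(1) | swapcase | drop(4) ; probe: "HE"

Check, running the answer program on each example:
  "bqtqzmxhyqc" -> "qtqzmxhyqc" -> "QTQZMXHYQC" -> "MXHYQC"
  "pvbfagqc" -> "vbfagqc" -> "VBFAGQC" -> "GQC"
  "ybyvkmemd" -> "byvkmemd" -> "BYVKMEMD" -> "MEMD"
  "iwdwhuhf" -> "wdwhuhf" -> "WDWHUHF" -> "UHF"
  "zijcfrnkgp" -> "ijcfrnkgp" -> "IJCFRNKGP" -> "RNKGP"
  "kizeovoorr" -> "izeovoorr" -> "IZEOVOORR" -> "VOORR"
  probe: "vxplnhe" -> "xplnhe" -> "XPLNHE" -> "HE"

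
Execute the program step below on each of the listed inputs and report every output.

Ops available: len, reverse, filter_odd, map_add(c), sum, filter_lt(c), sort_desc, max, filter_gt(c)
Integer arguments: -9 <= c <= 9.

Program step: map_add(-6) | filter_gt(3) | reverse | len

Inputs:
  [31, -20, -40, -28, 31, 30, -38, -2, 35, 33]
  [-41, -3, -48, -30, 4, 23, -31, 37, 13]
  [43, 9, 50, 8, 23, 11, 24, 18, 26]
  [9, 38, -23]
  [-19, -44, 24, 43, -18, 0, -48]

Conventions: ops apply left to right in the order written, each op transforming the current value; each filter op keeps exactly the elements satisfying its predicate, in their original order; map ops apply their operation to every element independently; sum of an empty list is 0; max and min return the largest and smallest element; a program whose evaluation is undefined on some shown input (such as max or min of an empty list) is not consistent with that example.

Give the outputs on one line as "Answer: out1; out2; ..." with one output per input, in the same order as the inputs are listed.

5; 3; 7; 1; 2

Execution, op by op:
  [31, -20, -40, -28, 31, 30, -38, -2, 35, 33] -> [25, -26, -46, -34, 25, 24, -44, -8, 29, 27] -> [25, 25, 24, 29, 27] -> [27, 29, 24, 25, 25] -> 5
  [-41, -3, -48, -30, 4, 23, -31, 37, 13] -> [-47, -9, -54, -36, -2, 17, -37, 31, 7] -> [17, 31, 7] -> [7, 31, 17] -> 3
  [43, 9, 50, 8, 23, 11, 24, 18, 26] -> [37, 3, 44, 2, 17, 5, 18, 12, 20] -> [37, 44, 17, 5, 18, 12, 20] -> [20, 12, 18, 5, 17, 44, 37] -> 7
  [9, 38, -23] -> [3, 32, -29] -> [32] -> [32] -> 1
  [-19, -44, 24, 43, -18, 0, -48] -> [-25, -50, 18, 37, -24, -6, -54] -> [18, 37] -> [37, 18] -> 2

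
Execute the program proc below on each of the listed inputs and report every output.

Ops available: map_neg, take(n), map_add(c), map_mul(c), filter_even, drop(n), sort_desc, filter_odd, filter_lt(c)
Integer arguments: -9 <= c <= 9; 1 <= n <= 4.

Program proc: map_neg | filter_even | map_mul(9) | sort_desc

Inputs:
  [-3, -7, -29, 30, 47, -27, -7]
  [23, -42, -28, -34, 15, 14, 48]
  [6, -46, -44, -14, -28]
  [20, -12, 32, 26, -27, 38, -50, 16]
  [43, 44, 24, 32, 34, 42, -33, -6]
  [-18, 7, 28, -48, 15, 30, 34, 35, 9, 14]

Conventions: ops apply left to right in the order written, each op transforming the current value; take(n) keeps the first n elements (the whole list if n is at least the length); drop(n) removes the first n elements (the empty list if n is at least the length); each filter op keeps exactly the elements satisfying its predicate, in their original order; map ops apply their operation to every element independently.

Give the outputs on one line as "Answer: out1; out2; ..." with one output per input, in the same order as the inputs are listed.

[-270]; [378, 306, 252, -126, -432]; [414, 396, 252, 126, -54]; [450, 108, -144, -180, -234, -288, -342]; [54, -216, -288, -306, -378, -396]; [432, 162, -126, -252, -270, -306]

Execution, op by op:
  [-3, -7, -29, 30, 47, -27, -7] -> [3, 7, 29, -30, -47, 27, 7] -> [-30] -> [-270] -> [-270]
  [23, -42, -28, -34, 15, 14, 48] -> [-23, 42, 28, 34, -15, -14, -48] -> [42, 28, 34, -14, -48] -> [378, 252, 306, -126, -432] -> [378, 306, 252, -126, -432]
  [6, -46, -44, -14, -28] -> [-6, 46, 44, 14, 28] -> [-6, 46, 44, 14, 28] -> [-54, 414, 396, 126, 252] -> [414, 396, 252, 126, -54]
  [20, -12, 32, 26, -27, 38, -50, 16] -> [-20, 12, -32, -26, 27, -38, 50, -16] -> [-20, 12, -32, -26, -38, 50, -16] -> [-180, 108, -288, -234, -342, 450, -144] -> [450, 108, -144, -180, -234, -288, -342]
  [43, 44, 24, 32, 34, 42, -33, -6] -> [-43, -44, -24, -32, -34, -42, 33, 6] -> [-44, -24, -32, -34, -42, 6] -> [-396, -216, -288, -306, -378, 54] -> [54, -216, -288, -306, -378, -396]
  [-18, 7, 28, -48, 15, 30, 34, 35, 9, 14] -> [18, -7, -28, 48, -15, -30, -34, -35, -9, -14] -> [18, -28, 48, -30, -34, -14] -> [162, -252, 432, -270, -306, -126] -> [432, 162, -126, -252, -270, -306]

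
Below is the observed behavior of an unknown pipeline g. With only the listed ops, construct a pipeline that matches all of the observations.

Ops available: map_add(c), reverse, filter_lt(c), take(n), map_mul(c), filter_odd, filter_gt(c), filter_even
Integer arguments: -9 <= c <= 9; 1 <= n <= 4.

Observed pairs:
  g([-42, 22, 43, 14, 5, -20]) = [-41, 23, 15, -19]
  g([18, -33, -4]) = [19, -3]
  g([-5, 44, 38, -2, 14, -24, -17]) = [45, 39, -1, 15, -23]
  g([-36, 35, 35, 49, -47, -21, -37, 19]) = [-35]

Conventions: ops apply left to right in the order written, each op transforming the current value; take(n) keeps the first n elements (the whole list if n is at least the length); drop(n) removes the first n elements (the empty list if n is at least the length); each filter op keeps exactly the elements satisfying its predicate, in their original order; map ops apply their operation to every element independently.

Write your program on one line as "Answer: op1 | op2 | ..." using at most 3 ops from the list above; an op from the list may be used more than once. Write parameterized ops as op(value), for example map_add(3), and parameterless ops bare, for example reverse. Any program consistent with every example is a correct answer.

map_add(1) | filter_odd

Check, running the answer program on each example:
  [-42, 22, 43, 14, 5, -20] -> [-41, 23, 44, 15, 6, -19] -> [-41, 23, 15, -19]
  [18, -33, -4] -> [19, -32, -3] -> [19, -3]
  [-5, 44, 38, -2, 14, -24, -17] -> [-4, 45, 39, -1, 15, -23, -16] -> [45, 39, -1, 15, -23]
  [-36, 35, 35, 49, -47, -21, -37, 19] -> [-35, 36, 36, 50, -46, -20, -36, 20] -> [-35]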